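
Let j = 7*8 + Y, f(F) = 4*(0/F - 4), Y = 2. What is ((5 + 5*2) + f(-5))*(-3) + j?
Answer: 61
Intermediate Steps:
f(F) = -16 (f(F) = 4*(0 - 4) = 4*(-4) = -16)
j = 58 (j = 7*8 + 2 = 56 + 2 = 58)
((5 + 5*2) + f(-5))*(-3) + j = ((5 + 5*2) - 16)*(-3) + 58 = ((5 + 10) - 16)*(-3) + 58 = (15 - 16)*(-3) + 58 = -1*(-3) + 58 = 3 + 58 = 61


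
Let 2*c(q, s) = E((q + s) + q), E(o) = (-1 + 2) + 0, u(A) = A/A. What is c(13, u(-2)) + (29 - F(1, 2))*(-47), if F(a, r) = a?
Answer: -2631/2 ≈ -1315.5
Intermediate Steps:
u(A) = 1
E(o) = 1 (E(o) = 1 + 0 = 1)
c(q, s) = ½ (c(q, s) = (½)*1 = ½)
c(13, u(-2)) + (29 - F(1, 2))*(-47) = ½ + (29 - 1*1)*(-47) = ½ + (29 - 1)*(-47) = ½ + 28*(-47) = ½ - 1316 = -2631/2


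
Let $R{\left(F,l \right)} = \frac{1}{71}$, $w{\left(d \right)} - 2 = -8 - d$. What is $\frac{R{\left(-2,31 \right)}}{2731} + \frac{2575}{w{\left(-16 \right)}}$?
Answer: $\frac{99859017}{387802} \approx 257.5$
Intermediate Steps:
$w{\left(d \right)} = -6 - d$ ($w{\left(d \right)} = 2 - \left(8 + d\right) = -6 - d$)
$R{\left(F,l \right)} = \frac{1}{71}$
$\frac{R{\left(-2,31 \right)}}{2731} + \frac{2575}{w{\left(-16 \right)}} = \frac{1}{71 \cdot 2731} + \frac{2575}{-6 - -16} = \frac{1}{71} \cdot \frac{1}{2731} + \frac{2575}{-6 + 16} = \frac{1}{193901} + \frac{2575}{10} = \frac{1}{193901} + 2575 \cdot \frac{1}{10} = \frac{1}{193901} + \frac{515}{2} = \frac{99859017}{387802}$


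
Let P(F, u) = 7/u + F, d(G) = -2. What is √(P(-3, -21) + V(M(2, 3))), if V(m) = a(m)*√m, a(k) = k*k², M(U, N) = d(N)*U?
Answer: √(-30 - 1152*I)/3 ≈ 7.8965 - 8.1048*I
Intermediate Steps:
M(U, N) = -2*U
P(F, u) = F + 7/u
a(k) = k³
V(m) = m^(7/2) (V(m) = m³*√m = m^(7/2))
√(P(-3, -21) + V(M(2, 3))) = √((-3 + 7/(-21)) + (-2*2)^(7/2)) = √((-3 + 7*(-1/21)) + (-4)^(7/2)) = √((-3 - ⅓) - 128*I) = √(-10/3 - 128*I)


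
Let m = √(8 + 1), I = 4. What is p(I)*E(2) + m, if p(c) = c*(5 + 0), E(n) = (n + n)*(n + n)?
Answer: 323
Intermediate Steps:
E(n) = 4*n² (E(n) = (2*n)*(2*n) = 4*n²)
m = 3 (m = √9 = 3)
p(c) = 5*c (p(c) = c*5 = 5*c)
p(I)*E(2) + m = (5*4)*(4*2²) + 3 = 20*(4*4) + 3 = 20*16 + 3 = 320 + 3 = 323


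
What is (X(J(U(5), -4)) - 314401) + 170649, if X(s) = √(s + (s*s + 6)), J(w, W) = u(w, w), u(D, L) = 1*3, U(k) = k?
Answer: -143752 + 3*√2 ≈ -1.4375e+5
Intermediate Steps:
u(D, L) = 3
J(w, W) = 3
X(s) = √(6 + s + s²) (X(s) = √(s + (s² + 6)) = √(s + (6 + s²)) = √(6 + s + s²))
(X(J(U(5), -4)) - 314401) + 170649 = (√(6 + 3 + 3²) - 314401) + 170649 = (√(6 + 3 + 9) - 314401) + 170649 = (√18 - 314401) + 170649 = (3*√2 - 314401) + 170649 = (-314401 + 3*√2) + 170649 = -143752 + 3*√2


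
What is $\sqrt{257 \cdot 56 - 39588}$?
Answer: $2 i \sqrt{6299} \approx 158.73 i$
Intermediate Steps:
$\sqrt{257 \cdot 56 - 39588} = \sqrt{14392 - 39588} = \sqrt{-25196} = 2 i \sqrt{6299}$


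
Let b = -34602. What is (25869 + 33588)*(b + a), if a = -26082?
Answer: -3608088588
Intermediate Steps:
(25869 + 33588)*(b + a) = (25869 + 33588)*(-34602 - 26082) = 59457*(-60684) = -3608088588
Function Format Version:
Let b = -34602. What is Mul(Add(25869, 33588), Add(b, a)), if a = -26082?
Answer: -3608088588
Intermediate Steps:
Mul(Add(25869, 33588), Add(b, a)) = Mul(Add(25869, 33588), Add(-34602, -26082)) = Mul(59457, -60684) = -3608088588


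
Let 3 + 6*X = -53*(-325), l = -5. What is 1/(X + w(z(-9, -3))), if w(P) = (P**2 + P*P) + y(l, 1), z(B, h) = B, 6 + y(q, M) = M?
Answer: 3/9082 ≈ 0.00033032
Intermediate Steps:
y(q, M) = -6 + M
w(P) = -5 + 2*P**2 (w(P) = (P**2 + P*P) + (-6 + 1) = (P**2 + P**2) - 5 = 2*P**2 - 5 = -5 + 2*P**2)
X = 8611/3 (X = -1/2 + (-53*(-325))/6 = -1/2 + (1/6)*17225 = -1/2 + 17225/6 = 8611/3 ≈ 2870.3)
1/(X + w(z(-9, -3))) = 1/(8611/3 + (-5 + 2*(-9)**2)) = 1/(8611/3 + (-5 + 2*81)) = 1/(8611/3 + (-5 + 162)) = 1/(8611/3 + 157) = 1/(9082/3) = 3/9082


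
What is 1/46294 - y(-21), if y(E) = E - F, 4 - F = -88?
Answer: 5231223/46294 ≈ 113.00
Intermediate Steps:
F = 92 (F = 4 - 1*(-88) = 4 + 88 = 92)
y(E) = -92 + E (y(E) = E - 1*92 = E - 92 = -92 + E)
1/46294 - y(-21) = 1/46294 - (-92 - 21) = 1/46294 - 1*(-113) = 1/46294 + 113 = 5231223/46294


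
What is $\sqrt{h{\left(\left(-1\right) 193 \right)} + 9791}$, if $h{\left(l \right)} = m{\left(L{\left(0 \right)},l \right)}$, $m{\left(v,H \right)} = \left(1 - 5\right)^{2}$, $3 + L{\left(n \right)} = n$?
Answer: $\sqrt{9807} \approx 99.03$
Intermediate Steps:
$L{\left(n \right)} = -3 + n$
$m{\left(v,H \right)} = 16$ ($m{\left(v,H \right)} = \left(-4\right)^{2} = 16$)
$h{\left(l \right)} = 16$
$\sqrt{h{\left(\left(-1\right) 193 \right)} + 9791} = \sqrt{16 + 9791} = \sqrt{9807}$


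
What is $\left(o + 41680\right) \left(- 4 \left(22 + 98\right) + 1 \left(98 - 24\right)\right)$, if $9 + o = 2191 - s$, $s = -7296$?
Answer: $-20770148$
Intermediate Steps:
$o = 9478$ ($o = -9 + \left(2191 - -7296\right) = -9 + \left(2191 + 7296\right) = -9 + 9487 = 9478$)
$\left(o + 41680\right) \left(- 4 \left(22 + 98\right) + 1 \left(98 - 24\right)\right) = \left(9478 + 41680\right) \left(- 4 \left(22 + 98\right) + 1 \left(98 - 24\right)\right) = 51158 \left(\left(-4\right) 120 + 1 \cdot 74\right) = 51158 \left(-480 + 74\right) = 51158 \left(-406\right) = -20770148$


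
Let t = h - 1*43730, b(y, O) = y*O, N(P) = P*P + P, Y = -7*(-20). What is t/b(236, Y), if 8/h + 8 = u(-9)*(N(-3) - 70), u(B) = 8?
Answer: -2842451/2147600 ≈ -1.3235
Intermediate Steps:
Y = 140
N(P) = P + P² (N(P) = P² + P = P + P²)
h = -1/65 (h = 8/(-8 + 8*(-3*(1 - 3) - 70)) = 8/(-8 + 8*(-3*(-2) - 70)) = 8/(-8 + 8*(6 - 70)) = 8/(-8 + 8*(-64)) = 8/(-8 - 512) = 8/(-520) = 8*(-1/520) = -1/65 ≈ -0.015385)
b(y, O) = O*y
t = -2842451/65 (t = -1/65 - 1*43730 = -1/65 - 43730 = -2842451/65 ≈ -43730.)
t/b(236, Y) = -2842451/(65*(140*236)) = -2842451/65/33040 = -2842451/65*1/33040 = -2842451/2147600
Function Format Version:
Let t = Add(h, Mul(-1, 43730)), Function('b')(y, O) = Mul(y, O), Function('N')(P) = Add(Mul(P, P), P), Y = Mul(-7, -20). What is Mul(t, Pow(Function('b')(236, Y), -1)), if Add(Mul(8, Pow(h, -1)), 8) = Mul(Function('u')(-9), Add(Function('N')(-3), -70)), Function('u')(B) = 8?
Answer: Rational(-2842451, 2147600) ≈ -1.3235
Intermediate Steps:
Y = 140
Function('N')(P) = Add(P, Pow(P, 2)) (Function('N')(P) = Add(Pow(P, 2), P) = Add(P, Pow(P, 2)))
h = Rational(-1, 65) (h = Mul(8, Pow(Add(-8, Mul(8, Add(Mul(-3, Add(1, -3)), -70))), -1)) = Mul(8, Pow(Add(-8, Mul(8, Add(Mul(-3, -2), -70))), -1)) = Mul(8, Pow(Add(-8, Mul(8, Add(6, -70))), -1)) = Mul(8, Pow(Add(-8, Mul(8, -64)), -1)) = Mul(8, Pow(Add(-8, -512), -1)) = Mul(8, Pow(-520, -1)) = Mul(8, Rational(-1, 520)) = Rational(-1, 65) ≈ -0.015385)
Function('b')(y, O) = Mul(O, y)
t = Rational(-2842451, 65) (t = Add(Rational(-1, 65), Mul(-1, 43730)) = Add(Rational(-1, 65), -43730) = Rational(-2842451, 65) ≈ -43730.)
Mul(t, Pow(Function('b')(236, Y), -1)) = Mul(Rational(-2842451, 65), Pow(Mul(140, 236), -1)) = Mul(Rational(-2842451, 65), Pow(33040, -1)) = Mul(Rational(-2842451, 65), Rational(1, 33040)) = Rational(-2842451, 2147600)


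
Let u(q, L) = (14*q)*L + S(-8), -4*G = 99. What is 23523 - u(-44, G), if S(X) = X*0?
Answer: 8277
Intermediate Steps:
S(X) = 0
G = -99/4 (G = -¼*99 = -99/4 ≈ -24.750)
u(q, L) = 14*L*q (u(q, L) = (14*q)*L + 0 = 14*L*q + 0 = 14*L*q)
23523 - u(-44, G) = 23523 - 14*(-99)*(-44)/4 = 23523 - 1*15246 = 23523 - 15246 = 8277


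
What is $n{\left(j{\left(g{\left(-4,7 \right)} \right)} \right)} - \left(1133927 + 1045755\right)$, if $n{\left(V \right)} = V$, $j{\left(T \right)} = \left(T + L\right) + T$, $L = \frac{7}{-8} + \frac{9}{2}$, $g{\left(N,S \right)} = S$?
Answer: $- \frac{17437315}{8} \approx -2.1797 \cdot 10^{6}$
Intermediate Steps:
$L = \frac{29}{8}$ ($L = 7 \left(- \frac{1}{8}\right) + 9 \cdot \frac{1}{2} = - \frac{7}{8} + \frac{9}{2} = \frac{29}{8} \approx 3.625$)
$j{\left(T \right)} = \frac{29}{8} + 2 T$ ($j{\left(T \right)} = \left(T + \frac{29}{8}\right) + T = \left(\frac{29}{8} + T\right) + T = \frac{29}{8} + 2 T$)
$n{\left(j{\left(g{\left(-4,7 \right)} \right)} \right)} - \left(1133927 + 1045755\right) = \left(\frac{29}{8} + 2 \cdot 7\right) - \left(1133927 + 1045755\right) = \left(\frac{29}{8} + 14\right) - 2179682 = \frac{141}{8} - 2179682 = - \frac{17437315}{8}$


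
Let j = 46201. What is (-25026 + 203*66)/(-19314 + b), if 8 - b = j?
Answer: 11628/65507 ≈ 0.17751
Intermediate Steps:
b = -46193 (b = 8 - 1*46201 = 8 - 46201 = -46193)
(-25026 + 203*66)/(-19314 + b) = (-25026 + 203*66)/(-19314 - 46193) = (-25026 + 13398)/(-65507) = -11628*(-1/65507) = 11628/65507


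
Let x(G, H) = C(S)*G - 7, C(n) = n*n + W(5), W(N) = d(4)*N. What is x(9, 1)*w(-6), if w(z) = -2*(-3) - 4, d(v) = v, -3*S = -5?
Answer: 396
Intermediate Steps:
S = 5/3 (S = -⅓*(-5) = 5/3 ≈ 1.6667)
W(N) = 4*N
w(z) = 2 (w(z) = 6 - 4 = 2)
C(n) = 20 + n² (C(n) = n*n + 4*5 = n² + 20 = 20 + n²)
x(G, H) = -7 + 205*G/9 (x(G, H) = (20 + (5/3)²)*G - 7 = (20 + 25/9)*G - 7 = 205*G/9 - 7 = -7 + 205*G/9)
x(9, 1)*w(-6) = (-7 + (205/9)*9)*2 = (-7 + 205)*2 = 198*2 = 396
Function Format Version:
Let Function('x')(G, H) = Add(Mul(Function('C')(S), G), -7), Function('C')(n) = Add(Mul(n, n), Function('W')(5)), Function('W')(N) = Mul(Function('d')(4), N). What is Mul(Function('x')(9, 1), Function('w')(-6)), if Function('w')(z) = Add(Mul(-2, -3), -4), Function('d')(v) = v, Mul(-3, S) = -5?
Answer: 396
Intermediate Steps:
S = Rational(5, 3) (S = Mul(Rational(-1, 3), -5) = Rational(5, 3) ≈ 1.6667)
Function('W')(N) = Mul(4, N)
Function('w')(z) = 2 (Function('w')(z) = Add(6, -4) = 2)
Function('C')(n) = Add(20, Pow(n, 2)) (Function('C')(n) = Add(Mul(n, n), Mul(4, 5)) = Add(Pow(n, 2), 20) = Add(20, Pow(n, 2)))
Function('x')(G, H) = Add(-7, Mul(Rational(205, 9), G)) (Function('x')(G, H) = Add(Mul(Add(20, Pow(Rational(5, 3), 2)), G), -7) = Add(Mul(Add(20, Rational(25, 9)), G), -7) = Add(Mul(Rational(205, 9), G), -7) = Add(-7, Mul(Rational(205, 9), G)))
Mul(Function('x')(9, 1), Function('w')(-6)) = Mul(Add(-7, Mul(Rational(205, 9), 9)), 2) = Mul(Add(-7, 205), 2) = Mul(198, 2) = 396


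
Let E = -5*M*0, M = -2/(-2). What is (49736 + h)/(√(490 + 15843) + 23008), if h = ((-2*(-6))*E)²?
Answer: 1144325888/529351731 - 49736*√16333/529351731 ≈ 2.1497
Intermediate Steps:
M = 1 (M = -2*(-½) = 1)
E = 0 (E = -5*1*0 = -5*0 = 0)
h = 0 (h = (-2*(-6)*0)² = (12*0)² = 0² = 0)
(49736 + h)/(√(490 + 15843) + 23008) = (49736 + 0)/(√(490 + 15843) + 23008) = 49736/(√16333 + 23008) = 49736/(23008 + √16333)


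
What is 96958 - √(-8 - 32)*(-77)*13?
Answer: 96958 + 2002*I*√10 ≈ 96958.0 + 6330.9*I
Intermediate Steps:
96958 - √(-8 - 32)*(-77)*13 = 96958 - √(-40)*(-77)*13 = 96958 - (2*I*√10)*(-77)*13 = 96958 - (-154*I*√10)*13 = 96958 - (-2002)*I*√10 = 96958 + 2002*I*√10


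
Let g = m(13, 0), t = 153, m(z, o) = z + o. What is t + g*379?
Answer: 5080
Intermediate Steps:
m(z, o) = o + z
g = 13 (g = 0 + 13 = 13)
t + g*379 = 153 + 13*379 = 153 + 4927 = 5080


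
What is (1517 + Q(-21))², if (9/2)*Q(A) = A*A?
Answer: 2608225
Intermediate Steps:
Q(A) = 2*A²/9 (Q(A) = 2*(A*A)/9 = 2*A²/9)
(1517 + Q(-21))² = (1517 + (2/9)*(-21)²)² = (1517 + (2/9)*441)² = (1517 + 98)² = 1615² = 2608225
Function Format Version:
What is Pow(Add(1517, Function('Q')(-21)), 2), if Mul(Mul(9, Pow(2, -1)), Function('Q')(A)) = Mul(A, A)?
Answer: 2608225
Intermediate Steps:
Function('Q')(A) = Mul(Rational(2, 9), Pow(A, 2)) (Function('Q')(A) = Mul(Rational(2, 9), Mul(A, A)) = Mul(Rational(2, 9), Pow(A, 2)))
Pow(Add(1517, Function('Q')(-21)), 2) = Pow(Add(1517, Mul(Rational(2, 9), Pow(-21, 2))), 2) = Pow(Add(1517, Mul(Rational(2, 9), 441)), 2) = Pow(Add(1517, 98), 2) = Pow(1615, 2) = 2608225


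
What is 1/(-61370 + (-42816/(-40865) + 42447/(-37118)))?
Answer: -1516827070/93087822638267 ≈ -1.6295e-5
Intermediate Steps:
1/(-61370 + (-42816/(-40865) + 42447/(-37118))) = 1/(-61370 + (-42816*(-1/40865) + 42447*(-1/37118))) = 1/(-61370 + (42816/40865 - 42447/37118)) = 1/(-61370 - 145352367/1516827070) = 1/(-93087822638267/1516827070) = -1516827070/93087822638267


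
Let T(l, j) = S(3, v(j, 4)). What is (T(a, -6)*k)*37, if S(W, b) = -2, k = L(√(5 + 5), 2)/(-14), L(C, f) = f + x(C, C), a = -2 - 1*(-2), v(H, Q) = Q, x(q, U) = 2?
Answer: 148/7 ≈ 21.143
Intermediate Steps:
a = 0 (a = -2 + 2 = 0)
L(C, f) = 2 + f (L(C, f) = f + 2 = 2 + f)
k = -2/7 (k = (2 + 2)/(-14) = 4*(-1/14) = -2/7 ≈ -0.28571)
T(l, j) = -2
(T(a, -6)*k)*37 = -2*(-2/7)*37 = (4/7)*37 = 148/7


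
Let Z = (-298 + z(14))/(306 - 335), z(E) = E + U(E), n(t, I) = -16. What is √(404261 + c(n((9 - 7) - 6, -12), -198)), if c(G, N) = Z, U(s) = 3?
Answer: 15*√1511074/29 ≈ 635.82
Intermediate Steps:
z(E) = 3 + E (z(E) = E + 3 = 3 + E)
Z = 281/29 (Z = (-298 + (3 + 14))/(306 - 335) = (-298 + 17)/(-29) = -281*(-1/29) = 281/29 ≈ 9.6897)
c(G, N) = 281/29
√(404261 + c(n((9 - 7) - 6, -12), -198)) = √(404261 + 281/29) = √(11723850/29) = 15*√1511074/29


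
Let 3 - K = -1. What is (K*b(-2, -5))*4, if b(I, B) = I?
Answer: -32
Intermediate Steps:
K = 4 (K = 3 - 1*(-1) = 3 + 1 = 4)
(K*b(-2, -5))*4 = (4*(-2))*4 = -8*4 = -32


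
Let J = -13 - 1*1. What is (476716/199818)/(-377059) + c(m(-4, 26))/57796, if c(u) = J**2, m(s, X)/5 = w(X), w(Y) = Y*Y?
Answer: 1842463759177/544316769680319 ≈ 0.0033849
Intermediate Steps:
w(Y) = Y**2
m(s, X) = 5*X**2
J = -14 (J = -13 - 1 = -14)
c(u) = 196 (c(u) = (-14)**2 = 196)
(476716/199818)/(-377059) + c(m(-4, 26))/57796 = (476716/199818)/(-377059) + 196/57796 = (476716*(1/199818))*(-1/377059) + 196*(1/57796) = (238358/99909)*(-1/377059) + 49/14449 = -238358/37671587631 + 49/14449 = 1842463759177/544316769680319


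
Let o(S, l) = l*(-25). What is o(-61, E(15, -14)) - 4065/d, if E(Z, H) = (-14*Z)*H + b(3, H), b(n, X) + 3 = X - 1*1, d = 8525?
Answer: -124551063/1705 ≈ -73051.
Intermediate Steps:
b(n, X) = -4 + X (b(n, X) = -3 + (X - 1*1) = -3 + (X - 1) = -3 + (-1 + X) = -4 + X)
E(Z, H) = -4 + H - 14*H*Z (E(Z, H) = (-14*Z)*H + (-4 + H) = -14*H*Z + (-4 + H) = -4 + H - 14*H*Z)
o(S, l) = -25*l
o(-61, E(15, -14)) - 4065/d = -25*(-4 - 14 - 14*(-14)*15) - 4065/8525 = -25*(-4 - 14 + 2940) - 4065*1/8525 = -25*2922 - 813/1705 = -73050 - 813/1705 = -124551063/1705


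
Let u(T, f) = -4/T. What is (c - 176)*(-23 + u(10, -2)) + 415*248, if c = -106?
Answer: 547594/5 ≈ 1.0952e+5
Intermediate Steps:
(c - 176)*(-23 + u(10, -2)) + 415*248 = (-106 - 176)*(-23 - 4/10) + 415*248 = -282*(-23 - 4*1/10) + 102920 = -282*(-23 - 2/5) + 102920 = -282*(-117/5) + 102920 = 32994/5 + 102920 = 547594/5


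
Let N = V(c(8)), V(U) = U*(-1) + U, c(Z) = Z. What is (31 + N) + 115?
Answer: 146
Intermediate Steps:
V(U) = 0 (V(U) = -U + U = 0)
N = 0
(31 + N) + 115 = (31 + 0) + 115 = 31 + 115 = 146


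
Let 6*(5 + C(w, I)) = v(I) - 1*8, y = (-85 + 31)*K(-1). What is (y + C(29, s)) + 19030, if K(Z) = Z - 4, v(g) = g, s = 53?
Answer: 38605/2 ≈ 19303.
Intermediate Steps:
K(Z) = -4 + Z
y = 270 (y = (-85 + 31)*(-4 - 1) = -54*(-5) = 270)
C(w, I) = -19/3 + I/6 (C(w, I) = -5 + (I - 1*8)/6 = -5 + (I - 8)/6 = -5 + (-8 + I)/6 = -5 + (-4/3 + I/6) = -19/3 + I/6)
(y + C(29, s)) + 19030 = (270 + (-19/3 + (⅙)*53)) + 19030 = (270 + (-19/3 + 53/6)) + 19030 = (270 + 5/2) + 19030 = 545/2 + 19030 = 38605/2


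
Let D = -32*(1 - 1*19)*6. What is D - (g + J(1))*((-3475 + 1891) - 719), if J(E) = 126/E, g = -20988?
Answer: -48041730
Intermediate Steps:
D = 3456 (D = -32*(1 - 19)*6 = -32*(-18)*6 = 576*6 = 3456)
D - (g + J(1))*((-3475 + 1891) - 719) = 3456 - (-20988 + 126/1)*((-3475 + 1891) - 719) = 3456 - (-20988 + 126*1)*(-1584 - 719) = 3456 - (-20988 + 126)*(-2303) = 3456 - (-20862)*(-2303) = 3456 - 1*48045186 = 3456 - 48045186 = -48041730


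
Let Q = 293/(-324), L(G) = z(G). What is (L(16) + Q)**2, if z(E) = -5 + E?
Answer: 10699441/104976 ≈ 101.92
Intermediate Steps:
L(G) = -5 + G
Q = -293/324 (Q = 293*(-1/324) = -293/324 ≈ -0.90432)
(L(16) + Q)**2 = ((-5 + 16) - 293/324)**2 = (11 - 293/324)**2 = (3271/324)**2 = 10699441/104976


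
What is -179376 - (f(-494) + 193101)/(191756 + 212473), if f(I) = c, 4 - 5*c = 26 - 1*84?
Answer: -362545871087/2021145 ≈ -1.7938e+5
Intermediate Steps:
c = 62/5 (c = ⅘ - (26 - 1*84)/5 = ⅘ - (26 - 84)/5 = ⅘ - ⅕*(-58) = ⅘ + 58/5 = 62/5 ≈ 12.400)
f(I) = 62/5
-179376 - (f(-494) + 193101)/(191756 + 212473) = -179376 - (62/5 + 193101)/(191756 + 212473) = -179376 - 965567/(5*404229) = -179376 - 1*965567/2021145 = -179376 - 965567/2021145 = -362545871087/2021145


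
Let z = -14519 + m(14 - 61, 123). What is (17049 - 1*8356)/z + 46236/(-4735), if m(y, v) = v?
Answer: -706774811/68165060 ≈ -10.369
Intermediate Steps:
z = -14396 (z = -14519 + 123 = -14396)
(17049 - 1*8356)/z + 46236/(-4735) = (17049 - 1*8356)/(-14396) + 46236/(-4735) = (17049 - 8356)*(-1/14396) + 46236*(-1/4735) = 8693*(-1/14396) - 46236/4735 = -8693/14396 - 46236/4735 = -706774811/68165060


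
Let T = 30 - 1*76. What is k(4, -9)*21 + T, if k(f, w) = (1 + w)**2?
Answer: 1298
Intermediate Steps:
T = -46 (T = 30 - 76 = -46)
k(4, -9)*21 + T = (1 - 9)**2*21 - 46 = (-8)**2*21 - 46 = 64*21 - 46 = 1344 - 46 = 1298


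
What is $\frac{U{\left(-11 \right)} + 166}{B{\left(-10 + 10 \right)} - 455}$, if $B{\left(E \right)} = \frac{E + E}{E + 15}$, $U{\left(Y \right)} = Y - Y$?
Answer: $- \frac{166}{455} \approx -0.36484$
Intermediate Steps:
$U{\left(Y \right)} = 0$
$B{\left(E \right)} = \frac{2 E}{15 + E}$
$\frac{U{\left(-11 \right)} + 166}{B{\left(-10 + 10 \right)} - 455} = \frac{0 + 166}{\frac{2 \left(-10 + 10\right)}{15 + \left(-10 + 10\right)} - 455} = \frac{166}{2 \cdot 0 \frac{1}{15 + 0} - 455} = \frac{166}{2 \cdot 0 \cdot \frac{1}{15} - 455} = \frac{166}{0 - 455} = \frac{166}{-455} = 166 \left(- \frac{1}{455}\right) = - \frac{166}{455}$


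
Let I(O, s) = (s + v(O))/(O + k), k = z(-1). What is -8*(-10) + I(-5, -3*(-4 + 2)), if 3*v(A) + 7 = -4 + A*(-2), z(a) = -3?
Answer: 1903/24 ≈ 79.292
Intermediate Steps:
v(A) = -11/3 - 2*A/3 (v(A) = -7/3 + (-4 + A*(-2))/3 = -7/3 + (-4 - 2*A)/3 = -7/3 + (-4/3 - 2*A/3) = -11/3 - 2*A/3)
k = -3
I(O, s) = (-11/3 + s - 2*O/3)/(-3 + O) (I(O, s) = (s + (-11/3 - 2*O/3))/(O - 3) = (-11/3 + s - 2*O/3)/(-3 + O))
-8*(-10) + I(-5, -3*(-4 + 2)) = -8*(-10) + (-11 - 2*(-5) + 3*(-3*(-4 + 2)))/(3*(-3 - 5)) = 80 + (1/3)*(-11 + 10 + 3*(-3*(-2)))/(-8) = 80 + (1/3)*(-1/8)*(-11 + 10 + 3*6) = 80 + (1/3)*(-1/8)*(-11 + 10 + 18) = 80 + (1/3)*(-1/8)*17 = 80 - 17/24 = 1903/24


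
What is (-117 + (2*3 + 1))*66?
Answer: -7260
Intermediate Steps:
(-117 + (2*3 + 1))*66 = (-117 + (6 + 1))*66 = (-117 + 7)*66 = -110*66 = -7260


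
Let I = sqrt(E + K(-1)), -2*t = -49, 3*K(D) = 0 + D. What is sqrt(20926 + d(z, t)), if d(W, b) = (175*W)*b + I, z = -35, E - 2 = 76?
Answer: sqrt(-4648914 + 12*sqrt(699))/6 ≈ 359.34*I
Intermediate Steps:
E = 78 (E = 2 + 76 = 78)
K(D) = D/3 (K(D) = (0 + D)/3 = D/3)
t = 49/2 (t = -1/2*(-49) = 49/2 ≈ 24.500)
I = sqrt(699)/3 (I = sqrt(78 + (1/3)*(-1)) = sqrt(78 - 1/3) = sqrt(233/3) = sqrt(699)/3 ≈ 8.8129)
d(W, b) = sqrt(699)/3 + 175*W*b (d(W, b) = (175*W)*b + sqrt(699)/3 = 175*W*b + sqrt(699)/3 = sqrt(699)/3 + 175*W*b)
sqrt(20926 + d(z, t)) = sqrt(20926 + (sqrt(699)/3 + 175*(-35)*(49/2))) = sqrt(20926 + (sqrt(699)/3 - 300125/2)) = sqrt(20926 + (-300125/2 + sqrt(699)/3)) = sqrt(-258273/2 + sqrt(699)/3)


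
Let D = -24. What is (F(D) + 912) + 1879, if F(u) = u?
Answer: 2767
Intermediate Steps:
(F(D) + 912) + 1879 = (-24 + 912) + 1879 = 888 + 1879 = 2767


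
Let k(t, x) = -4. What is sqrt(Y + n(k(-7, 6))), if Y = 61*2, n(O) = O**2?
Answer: sqrt(138) ≈ 11.747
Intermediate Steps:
Y = 122
sqrt(Y + n(k(-7, 6))) = sqrt(122 + (-4)**2) = sqrt(122 + 16) = sqrt(138)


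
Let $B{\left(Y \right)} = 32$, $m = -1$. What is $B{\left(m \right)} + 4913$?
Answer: $4945$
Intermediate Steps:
$B{\left(m \right)} + 4913 = 32 + 4913 = 4945$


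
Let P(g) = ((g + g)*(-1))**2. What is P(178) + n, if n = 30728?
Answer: 157464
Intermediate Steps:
P(g) = 4*g**2 (P(g) = ((2*g)*(-1))**2 = (-2*g)**2 = 4*g**2)
P(178) + n = 4*178**2 + 30728 = 4*31684 + 30728 = 126736 + 30728 = 157464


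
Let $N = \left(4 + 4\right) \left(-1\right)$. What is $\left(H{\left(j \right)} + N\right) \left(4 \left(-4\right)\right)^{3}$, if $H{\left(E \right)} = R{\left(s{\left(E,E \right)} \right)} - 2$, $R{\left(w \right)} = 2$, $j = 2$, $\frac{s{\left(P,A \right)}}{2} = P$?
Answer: $32768$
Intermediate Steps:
$s{\left(P,A \right)} = 2 P$
$N = -8$ ($N = 8 \left(-1\right) = -8$)
$H{\left(E \right)} = 0$ ($H{\left(E \right)} = 2 - 2 = 0$)
$\left(H{\left(j \right)} + N\right) \left(4 \left(-4\right)\right)^{3} = \left(0 - 8\right) \left(4 \left(-4\right)\right)^{3} = - 8 \left(-16\right)^{3} = \left(-8\right) \left(-4096\right) = 32768$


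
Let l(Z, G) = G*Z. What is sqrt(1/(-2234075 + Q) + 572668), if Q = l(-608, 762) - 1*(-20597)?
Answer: sqrt(4103234394448241994)/2676774 ≈ 756.75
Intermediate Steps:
Q = -442699 (Q = 762*(-608) - 1*(-20597) = -463296 + 20597 = -442699)
sqrt(1/(-2234075 + Q) + 572668) = sqrt(1/(-2234075 - 442699) + 572668) = sqrt(1/(-2676774) + 572668) = sqrt(-1/2676774 + 572668) = sqrt(1532902813031/2676774) = sqrt(4103234394448241994)/2676774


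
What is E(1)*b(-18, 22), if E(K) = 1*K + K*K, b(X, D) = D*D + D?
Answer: 1012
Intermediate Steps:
b(X, D) = D + D² (b(X, D) = D² + D = D + D²)
E(K) = K + K²
E(1)*b(-18, 22) = (1*(1 + 1))*(22*(1 + 22)) = (1*2)*(22*23) = 2*506 = 1012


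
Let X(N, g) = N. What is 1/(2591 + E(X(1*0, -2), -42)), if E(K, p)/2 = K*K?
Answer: 1/2591 ≈ 0.00038595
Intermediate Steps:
E(K, p) = 2*K² (E(K, p) = 2*(K*K) = 2*K²)
1/(2591 + E(X(1*0, -2), -42)) = 1/(2591 + 2*(1*0)²) = 1/(2591 + 2*0²) = 1/(2591 + 2*0) = 1/(2591 + 0) = 1/2591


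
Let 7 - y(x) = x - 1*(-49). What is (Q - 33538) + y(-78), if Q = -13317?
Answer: -46819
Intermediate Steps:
y(x) = -42 - x (y(x) = 7 - (x - 1*(-49)) = 7 - (x + 49) = 7 - (49 + x) = 7 + (-49 - x) = -42 - x)
(Q - 33538) + y(-78) = (-13317 - 33538) + (-42 - 1*(-78)) = -46855 + (-42 + 78) = -46855 + 36 = -46819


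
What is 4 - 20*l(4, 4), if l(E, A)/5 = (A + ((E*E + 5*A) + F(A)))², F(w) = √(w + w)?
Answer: -160796 - 16000*√2 ≈ -1.8342e+5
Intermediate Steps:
F(w) = √2*√w (F(w) = √(2*w) = √2*√w)
l(E, A) = 5*(E² + 6*A + √2*√A)² (l(E, A) = 5*(A + ((E*E + 5*A) + √2*√A))² = 5*(A + ((E² + 5*A) + √2*√A))² = 5*(A + (E² + 5*A + √2*√A))² = 5*(E² + 6*A + √2*√A)²)
4 - 20*l(4, 4) = 4 - 100*(4² + 6*4 + √2*√4)² = 4 - 100*(16 + 24 + √2*2)² = 4 - 100*(16 + 24 + 2*√2)² = 4 - 100*(40 + 2*√2)²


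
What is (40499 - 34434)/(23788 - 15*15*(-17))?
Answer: 6065/27613 ≈ 0.21964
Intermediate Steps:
(40499 - 34434)/(23788 - 15*15*(-17)) = 6065/(23788 - 225*(-17)) = 6065/(23788 + 3825) = 6065/27613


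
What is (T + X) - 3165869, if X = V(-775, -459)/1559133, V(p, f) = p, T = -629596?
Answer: -5917634732620/1559133 ≈ -3.7955e+6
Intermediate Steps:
X = -775/1559133 ≈ -0.00049707
(T + X) - 3165869 = (-629596 - 775/1559133) - 3165869 = -981623901043/1559133 - 3165869 = -5917634732620/1559133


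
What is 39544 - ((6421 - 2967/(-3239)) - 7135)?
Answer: 130392695/3239 ≈ 40257.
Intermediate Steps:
39544 - ((6421 - 2967/(-3239)) - 7135) = 39544 - ((6421 - 2967*(-1/3239)) - 7135) = 39544 - ((6421 + 2967/3239) - 7135) = 39544 - (20800586/3239 - 7135) = 39544 - 1*(-2309679/3239) = 39544 + 2309679/3239 = 130392695/3239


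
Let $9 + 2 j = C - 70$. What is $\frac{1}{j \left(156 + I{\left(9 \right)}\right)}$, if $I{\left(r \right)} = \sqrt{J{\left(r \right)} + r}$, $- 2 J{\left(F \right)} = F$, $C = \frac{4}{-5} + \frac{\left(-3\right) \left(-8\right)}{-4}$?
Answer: $- \frac{80}{535293} + \frac{10 \sqrt{2}}{6958809} \approx -0.00014742$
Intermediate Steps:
$C = - \frac{34}{5}$ ($C = 4 \left(- \frac{1}{5}\right) + 24 \left(- \frac{1}{4}\right) = - \frac{4}{5} - 6 = - \frac{34}{5} \approx -6.8$)
$J{\left(F \right)} = - \frac{F}{2}$
$I{\left(r \right)} = \frac{\sqrt{2} \sqrt{r}}{2}$ ($I{\left(r \right)} = \sqrt{- \frac{r}{2} + r} = \sqrt{\frac{r}{2}} = \frac{\sqrt{2} \sqrt{r}}{2}$)
$j = - \frac{429}{10}$ ($j = - \frac{9}{2} + \frac{- \frac{34}{5} - 70}{2} = - \frac{9}{2} + \frac{1}{2} \left(- \frac{384}{5}\right) = - \frac{9}{2} - \frac{192}{5} = - \frac{429}{10} \approx -42.9$)
$\frac{1}{j \left(156 + I{\left(9 \right)}\right)} = \frac{1}{\left(- \frac{429}{10}\right) \left(156 + \frac{\sqrt{2} \sqrt{9}}{2}\right)} = \frac{1}{\left(- \frac{429}{10}\right) \left(156 + \frac{1}{2} \sqrt{2} \cdot 3\right)} = \frac{1}{\left(- \frac{429}{10}\right) \left(156 + \frac{3 \sqrt{2}}{2}\right)} = \frac{1}{- \frac{33462}{5} - \frac{1287 \sqrt{2}}{20}}$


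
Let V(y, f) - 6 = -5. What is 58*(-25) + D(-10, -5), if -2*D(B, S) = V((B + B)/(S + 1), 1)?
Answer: -2901/2 ≈ -1450.5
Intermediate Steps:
V(y, f) = 1 (V(y, f) = 6 - 5 = 1)
D(B, S) = -½ (D(B, S) = -½*1 = -½)
58*(-25) + D(-10, -5) = 58*(-25) - ½ = -1450 - ½ = -2901/2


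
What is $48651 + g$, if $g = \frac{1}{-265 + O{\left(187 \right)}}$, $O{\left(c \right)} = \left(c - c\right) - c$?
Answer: $\frac{21990251}{452} \approx 48651.0$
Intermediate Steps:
$O{\left(c \right)} = - c$ ($O{\left(c \right)} = 0 - c = - c$)
$g = - \frac{1}{452}$ ($g = \frac{1}{-265 - 187} = \frac{1}{-452} = - \frac{1}{452} \approx -0.0022124$)
$48651 + g = 48651 - \frac{1}{452} = \frac{21990251}{452}$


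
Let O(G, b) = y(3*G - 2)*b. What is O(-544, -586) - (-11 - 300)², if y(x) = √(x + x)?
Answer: -96721 - 1172*I*√817 ≈ -96721.0 - 33500.0*I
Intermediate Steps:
y(x) = √2*√x (y(x) = √(2*x) = √2*√x)
O(G, b) = b*√2*√(-2 + 3*G) (O(G, b) = (√2*√(3*G - 2))*b = (√2*√(-2 + 3*G))*b = b*√2*√(-2 + 3*G))
O(-544, -586) - (-11 - 300)² = -586*√(-4 + 6*(-544)) - (-11 - 300)² = -586*√(-4 - 3264) - 1*(-311)² = -1172*I*√817 - 1*96721 = -1172*I*√817 - 96721 = -96721 - 1172*I*√817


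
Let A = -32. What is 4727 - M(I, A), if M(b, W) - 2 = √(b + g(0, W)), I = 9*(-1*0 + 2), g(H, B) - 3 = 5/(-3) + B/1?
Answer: 4725 - I*√114/3 ≈ 4725.0 - 3.559*I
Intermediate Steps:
g(H, B) = 4/3 + B (g(H, B) = 3 + (5/(-3) + B/1) = 3 + (5*(-⅓) + B*1) = 3 + (-5/3 + B) = 4/3 + B)
I = 18 (I = 9*(0 + 2) = 9*2 = 18)
M(b, W) = 2 + √(4/3 + W + b) (M(b, W) = 2 + √(b + (4/3 + W)) = 2 + √(4/3 + W + b))
4727 - M(I, A) = 4727 - (2 + √(12 + 9*(-32) + 9*18)/3) = 4727 - (2 + √(12 - 288 + 162)/3) = 4727 - (2 + √(-114)/3) = 4727 - (2 + (I*√114)/3) = 4727 - (2 + I*√114/3) = 4727 + (-2 - I*√114/3) = 4725 - I*√114/3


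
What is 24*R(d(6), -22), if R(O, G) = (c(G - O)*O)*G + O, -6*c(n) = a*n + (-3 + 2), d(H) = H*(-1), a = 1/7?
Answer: 11136/7 ≈ 1590.9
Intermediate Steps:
a = ⅐ (a = 1*(⅐) = ⅐ ≈ 0.14286)
d(H) = -H
c(n) = ⅙ - n/42 (c(n) = -(n/7 + (-3 + 2))/6 = -(n/7 - 1)/6 = -(-1 + n/7)/6 = ⅙ - n/42)
R(O, G) = O + G*O*(⅙ - G/42 + O/42) (R(O, G) = ((⅙ - (G - O)/42)*O)*G + O = ((⅙ + (-G/42 + O/42))*O)*G + O = ((⅙ - G/42 + O/42)*O)*G + O = (O*(⅙ - G/42 + O/42))*G + O = G*O*(⅙ - G/42 + O/42) + O = O + G*O*(⅙ - G/42 + O/42))
24*R(d(6), -22) = 24*((-1*6)*(42 - 22*(7 - 1*6 - 1*(-22)))/42) = 24*((1/42)*(-6)*(42 - 22*(7 - 6 + 22))) = 24*((1/42)*(-6)*(42 - 22*23)) = 24*((1/42)*(-6)*(42 - 506)) = 24*((1/42)*(-6)*(-464)) = 24*(464/7) = 11136/7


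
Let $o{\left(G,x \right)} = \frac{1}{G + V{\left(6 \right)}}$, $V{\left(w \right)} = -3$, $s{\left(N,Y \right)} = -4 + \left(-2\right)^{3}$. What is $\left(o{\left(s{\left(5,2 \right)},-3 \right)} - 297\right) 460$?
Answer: $- \frac{409952}{3} \approx -1.3665 \cdot 10^{5}$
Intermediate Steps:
$s{\left(N,Y \right)} = -12$ ($s{\left(N,Y \right)} = -4 - 8 = -12$)
$o{\left(G,x \right)} = \frac{1}{-3 + G}$ ($o{\left(G,x \right)} = \frac{1}{G - 3} = \frac{1}{-3 + G}$)
$\left(o{\left(s{\left(5,2 \right)},-3 \right)} - 297\right) 460 = \left(\frac{1}{-3 - 12} - 297\right) 460 = \left(\frac{1}{-15} - 297\right) 460 = \left(- \frac{1}{15} - 297\right) 460 = \left(- \frac{4456}{15}\right) 460 = - \frac{409952}{3}$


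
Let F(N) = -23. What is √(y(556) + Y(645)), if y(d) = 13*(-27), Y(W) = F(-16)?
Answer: I*√374 ≈ 19.339*I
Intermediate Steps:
Y(W) = -23
y(d) = -351
√(y(556) + Y(645)) = √(-351 - 23) = √(-374) = I*√374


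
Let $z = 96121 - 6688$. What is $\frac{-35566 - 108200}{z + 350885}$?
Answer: $- \frac{71883}{220159} \approx -0.3265$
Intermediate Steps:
$z = 89433$
$\frac{-35566 - 108200}{z + 350885} = \frac{-35566 - 108200}{89433 + 350885} = - \frac{143766}{440318} = \left(-143766\right) \frac{1}{440318} = - \frac{71883}{220159}$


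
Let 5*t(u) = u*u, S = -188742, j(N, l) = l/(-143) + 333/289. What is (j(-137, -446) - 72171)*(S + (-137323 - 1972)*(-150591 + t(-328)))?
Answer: -53621790443196584588/41327 ≈ -1.2975e+15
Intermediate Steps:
j(N, l) = 333/289 - l/143 (j(N, l) = l*(-1/143) + 333*(1/289) = -l/143 + 333/289 = 333/289 - l/143)
t(u) = u²/5 (t(u) = (u*u)/5 = u²/5)
(j(-137, -446) - 72171)*(S + (-137323 - 1972)*(-150591 + t(-328))) = ((333/289 - 1/143*(-446)) - 72171)*(-188742 + (-137323 - 1972)*(-150591 + (⅕)*(-328)²)) = ((333/289 + 446/143) - 72171)*(-188742 - 139295*(-150591 + (⅕)*107584)) = (176513/41327 - 72171)*(-188742 - 139295*(-150591 + 107584/5)) = -2982434404*(-188742 - 139295*(-645371/5))/41327 = -2982434404*(-188742 + 17979390689)/41327 = -2982434404/41327*17979201947 = -53621790443196584588/41327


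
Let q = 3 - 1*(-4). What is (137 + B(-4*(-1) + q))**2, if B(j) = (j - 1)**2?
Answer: 56169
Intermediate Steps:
q = 7 (q = 3 + 4 = 7)
B(j) = (-1 + j)**2
(137 + B(-4*(-1) + q))**2 = (137 + (-1 + (-4*(-1) + 7))**2)**2 = (137 + (-1 + (4 + 7))**2)**2 = (137 + (-1 + 11)**2)**2 = (137 + 10**2)**2 = (137 + 100)**2 = 237**2 = 56169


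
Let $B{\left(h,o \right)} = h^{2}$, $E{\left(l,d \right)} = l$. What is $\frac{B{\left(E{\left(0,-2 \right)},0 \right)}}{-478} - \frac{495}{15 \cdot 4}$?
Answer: $- \frac{33}{4} \approx -8.25$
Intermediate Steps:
$\frac{B{\left(E{\left(0,-2 \right)},0 \right)}}{-478} - \frac{495}{15 \cdot 4} = \frac{0^{2}}{-478} - \frac{495}{15 \cdot 4} = 0 \left(- \frac{1}{478}\right) - \frac{495}{60} = 0 - \frac{33}{4} = - \frac{33}{4}$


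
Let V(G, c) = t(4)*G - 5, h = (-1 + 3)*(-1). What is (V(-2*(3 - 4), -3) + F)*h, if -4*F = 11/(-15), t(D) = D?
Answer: -191/30 ≈ -6.3667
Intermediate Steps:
F = 11/60 (F = -11/(4*(-15)) = -11*(-1)/(4*15) = -1/4*(-11/15) = 11/60 ≈ 0.18333)
h = -2 (h = 2*(-1) = -2)
V(G, c) = -5 + 4*G (V(G, c) = 4*G - 5 = -5 + 4*G)
(V(-2*(3 - 4), -3) + F)*h = ((-5 + 4*(-2*(3 - 4))) + 11/60)*(-2) = ((-5 + 4*(-2*(-1))) + 11/60)*(-2) = ((-5 + 4*2) + 11/60)*(-2) = ((-5 + 8) + 11/60)*(-2) = (3 + 11/60)*(-2) = (191/60)*(-2) = -191/30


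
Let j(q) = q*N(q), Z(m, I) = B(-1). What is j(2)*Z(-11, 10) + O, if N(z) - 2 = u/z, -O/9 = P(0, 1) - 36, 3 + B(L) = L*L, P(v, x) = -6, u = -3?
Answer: 376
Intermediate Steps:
B(L) = -3 + L**2 (B(L) = -3 + L*L = -3 + L**2)
O = 378 (O = -9*(-6 - 36) = -9*(-42) = 378)
Z(m, I) = -2 (Z(m, I) = -3 + (-1)**2 = -3 + 1 = -2)
N(z) = 2 - 3/z
j(q) = q*(2 - 3/q)
j(2)*Z(-11, 10) + O = (-3 + 2*2)*(-2) + 378 = (-3 + 4)*(-2) + 378 = 1*(-2) + 378 = -2 + 378 = 376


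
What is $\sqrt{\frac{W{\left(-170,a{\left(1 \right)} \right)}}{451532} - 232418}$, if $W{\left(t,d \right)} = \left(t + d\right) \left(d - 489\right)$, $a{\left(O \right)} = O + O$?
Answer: $\frac{4 i \sqrt{185100044869070}}{112883} \approx 482.1 i$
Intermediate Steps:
$a{\left(O \right)} = 2 O$
$W{\left(t,d \right)} = \left(-489 + d\right) \left(d + t\right)$ ($W{\left(t,d \right)} = \left(d + t\right) \left(-489 + d\right) = \left(-489 + d\right) \left(d + t\right)$)
$\sqrt{\frac{W{\left(-170,a{\left(1 \right)} \right)}}{451532} - 232418} = \sqrt{\frac{\left(2 \cdot 1\right)^{2} - 489 \cdot 2 \cdot 1 - -83130 + 2 \cdot 1 \left(-170\right)}{451532} - 232418} = \sqrt{\left(2^{2} - 978 + 83130 + 2 \left(-170\right)\right) \frac{1}{451532} - 232418} = \sqrt{\left(4 - 978 + 83130 - 340\right) \frac{1}{451532} - 232418} = \sqrt{81816 \cdot \frac{1}{451532} - 232418} = \sqrt{\frac{20454}{112883} - 232418} = \sqrt{- \frac{26236020640}{112883}} = \frac{4 i \sqrt{185100044869070}}{112883}$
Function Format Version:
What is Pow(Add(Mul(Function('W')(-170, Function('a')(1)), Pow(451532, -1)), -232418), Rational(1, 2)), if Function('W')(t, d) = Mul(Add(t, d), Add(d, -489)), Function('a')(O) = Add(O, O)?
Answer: Mul(Rational(4, 112883), I, Pow(185100044869070, Rational(1, 2))) ≈ Mul(482.10, I)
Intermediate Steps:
Function('a')(O) = Mul(2, O)
Function('W')(t, d) = Mul(Add(-489, d), Add(d, t)) (Function('W')(t, d) = Mul(Add(d, t), Add(-489, d)) = Mul(Add(-489, d), Add(d, t)))
Pow(Add(Mul(Function('W')(-170, Function('a')(1)), Pow(451532, -1)), -232418), Rational(1, 2)) = Pow(Add(Mul(Add(Pow(Mul(2, 1), 2), Mul(-489, Mul(2, 1)), Mul(-489, -170), Mul(Mul(2, 1), -170)), Pow(451532, -1)), -232418), Rational(1, 2)) = Pow(Add(Mul(Add(Pow(2, 2), Mul(-489, 2), 83130, Mul(2, -170)), Rational(1, 451532)), -232418), Rational(1, 2)) = Pow(Add(Mul(Add(4, -978, 83130, -340), Rational(1, 451532)), -232418), Rational(1, 2)) = Pow(Add(Mul(81816, Rational(1, 451532)), -232418), Rational(1, 2)) = Pow(Add(Rational(20454, 112883), -232418), Rational(1, 2)) = Pow(Rational(-26236020640, 112883), Rational(1, 2)) = Mul(Rational(4, 112883), I, Pow(185100044869070, Rational(1, 2)))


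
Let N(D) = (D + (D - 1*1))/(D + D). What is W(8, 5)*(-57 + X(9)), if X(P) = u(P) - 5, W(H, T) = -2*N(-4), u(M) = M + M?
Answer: 99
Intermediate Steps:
u(M) = 2*M
N(D) = (-1 + 2*D)/(2*D) (N(D) = (D + (D - 1))/((2*D)) = (D + (-1 + D))*(1/(2*D)) = (-1 + 2*D)*(1/(2*D)) = (-1 + 2*D)/(2*D))
W(H, T) = -9/4 (W(H, T) = -2*(-½ - 4)/(-4) = -(-1)*(-9)/(2*2) = -2*9/8 = -9/4)
X(P) = -5 + 2*P (X(P) = 2*P - 5 = -5 + 2*P)
W(8, 5)*(-57 + X(9)) = -9*(-57 + (-5 + 2*9))/4 = -9*(-57 + (-5 + 18))/4 = -9*(-57 + 13)/4 = -9/4*(-44) = 99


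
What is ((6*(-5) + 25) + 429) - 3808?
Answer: -3384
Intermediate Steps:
((6*(-5) + 25) + 429) - 3808 = ((-30 + 25) + 429) - 3808 = (-5 + 429) - 3808 = 424 - 3808 = -3384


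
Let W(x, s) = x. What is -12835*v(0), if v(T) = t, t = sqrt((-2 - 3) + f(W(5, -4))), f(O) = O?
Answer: 0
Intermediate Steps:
t = 0 (t = sqrt((-2 - 3) + 5) = sqrt(-5 + 5) = sqrt(0) = 0)
v(T) = 0
-12835*v(0) = -12835*0 = 0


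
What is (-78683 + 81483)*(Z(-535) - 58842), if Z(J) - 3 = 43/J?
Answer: -17628188480/107 ≈ -1.6475e+8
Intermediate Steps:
Z(J) = 3 + 43/J
(-78683 + 81483)*(Z(-535) - 58842) = (-78683 + 81483)*((3 + 43/(-535)) - 58842) = 2800*((3 + 43*(-1/535)) - 58842) = 2800*((3 - 43/535) - 58842) = 2800*(1562/535 - 58842) = 2800*(-31478908/535) = -17628188480/107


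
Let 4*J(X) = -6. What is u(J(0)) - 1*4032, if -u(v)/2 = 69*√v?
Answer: -4032 - 69*I*√6 ≈ -4032.0 - 169.01*I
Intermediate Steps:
J(X) = -3/2 (J(X) = (¼)*(-6) = -3/2)
u(v) = -138*√v
u(J(0)) - 1*4032 = -69*I*√6 - 1*4032 = -69*I*√6 - 4032 = -4032 - 69*I*√6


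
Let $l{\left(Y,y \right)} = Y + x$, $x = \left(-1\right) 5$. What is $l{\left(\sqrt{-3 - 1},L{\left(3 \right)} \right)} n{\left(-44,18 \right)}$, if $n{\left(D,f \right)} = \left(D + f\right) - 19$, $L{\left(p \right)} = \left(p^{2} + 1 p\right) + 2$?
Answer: $225 - 90 i \approx 225.0 - 90.0 i$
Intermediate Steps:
$x = -5$
$L{\left(p \right)} = 2 + p + p^{2}$ ($L{\left(p \right)} = \left(p^{2} + p\right) + 2 = \left(p + p^{2}\right) + 2 = 2 + p + p^{2}$)
$n{\left(D,f \right)} = -19 + D + f$
$l{\left(Y,y \right)} = -5 + Y$ ($l{\left(Y,y \right)} = Y - 5 = -5 + Y$)
$l{\left(\sqrt{-3 - 1},L{\left(3 \right)} \right)} n{\left(-44,18 \right)} = \left(-5 + \sqrt{-3 - 1}\right) \left(-19 - 44 + 18\right) = \left(-5 + \sqrt{-4}\right) \left(-45\right) = \left(-5 + 2 i\right) \left(-45\right) = 225 - 90 i$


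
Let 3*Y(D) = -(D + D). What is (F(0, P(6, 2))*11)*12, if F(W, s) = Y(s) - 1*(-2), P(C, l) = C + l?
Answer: -440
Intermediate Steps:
Y(D) = -2*D/3 (Y(D) = (-(D + D))/3 = (-2*D)/3 = -2*D/3)
F(W, s) = 2 - 2*s/3 (F(W, s) = -2*s/3 - 1*(-2) = -2*s/3 + 2 = 2 - 2*s/3)
(F(0, P(6, 2))*11)*12 = ((2 - 2*(6 + 2)/3)*11)*12 = ((2 - ⅔*8)*11)*12 = ((2 - 16/3)*11)*12 = -10/3*11*12 = -110/3*12 = -440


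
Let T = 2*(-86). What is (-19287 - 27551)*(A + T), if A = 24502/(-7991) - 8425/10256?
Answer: 337584800668181/40977848 ≈ 8.2382e+6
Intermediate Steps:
T = -172
A = -318616687/81955696 (A = 24502*(-1/7991) - 8425*1/10256 = -24502/7991 - 8425/10256 = -318616687/81955696 ≈ -3.8877)
(-19287 - 27551)*(A + T) = (-19287 - 27551)*(-318616687/81955696 - 172) = -46838*(-14414996399/81955696) = 337584800668181/40977848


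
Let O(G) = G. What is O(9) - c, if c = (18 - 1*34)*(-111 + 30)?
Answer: -1287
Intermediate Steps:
c = 1296 (c = (18 - 34)*(-81) = -16*(-81) = 1296)
O(9) - c = 9 - 1*1296 = 9 - 1296 = -1287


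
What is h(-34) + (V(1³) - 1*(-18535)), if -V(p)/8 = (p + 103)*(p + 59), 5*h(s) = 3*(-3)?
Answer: -156934/5 ≈ -31387.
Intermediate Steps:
h(s) = -9/5 (h(s) = (3*(-3))/5 = (⅕)*(-9) = -9/5)
V(p) = -8*(59 + p)*(103 + p) (V(p) = -8*(p + 103)*(p + 59) = -8*(103 + p)*(59 + p) = -8*(59 + p)*(103 + p))
h(-34) + (V(1³) - 1*(-18535)) = -9/5 + ((-48616 - 1296*1³ - 8*(1³)²) - 1*(-18535)) = -9/5 + ((-48616 - 1296*1 - 8*1²) + 18535) = -9/5 + ((-48616 - 1296 - 8*1) + 18535) = -9/5 + ((-48616 - 1296 - 8) + 18535) = -9/5 + (-49920 + 18535) = -9/5 - 31385 = -156934/5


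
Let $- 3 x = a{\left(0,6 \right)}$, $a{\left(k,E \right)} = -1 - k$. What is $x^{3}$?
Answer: $\frac{1}{27} \approx 0.037037$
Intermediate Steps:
$x = \frac{1}{3}$ ($x = - \frac{-1 - 0}{3} = - \frac{-1 + 0}{3} = \left(- \frac{1}{3}\right) \left(-1\right) = \frac{1}{3} \approx 0.33333$)
$x^{3} = \left(\frac{1}{3}\right)^{3} = \frac{1}{27}$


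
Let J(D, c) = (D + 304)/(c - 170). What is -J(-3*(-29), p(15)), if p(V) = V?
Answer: 391/155 ≈ 2.5226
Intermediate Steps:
J(D, c) = (304 + D)/(-170 + c)
-J(-3*(-29), p(15)) = -(304 - 3*(-29))/(-170 + 15) = -(304 + 87)/(-155) = -(-1)*391/155 = -1*(-391/155) = 391/155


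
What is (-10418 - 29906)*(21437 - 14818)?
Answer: -266904556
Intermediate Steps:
(-10418 - 29906)*(21437 - 14818) = -40324*6619 = -266904556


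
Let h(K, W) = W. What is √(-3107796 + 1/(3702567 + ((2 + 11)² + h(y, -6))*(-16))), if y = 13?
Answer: I*√42544784339914105117/3699959 ≈ 1762.9*I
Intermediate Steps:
√(-3107796 + 1/(3702567 + ((2 + 11)² + h(y, -6))*(-16))) = √(-3107796 + 1/(3702567 + ((2 + 11)² - 6)*(-16))) = √(-3107796 + 1/(3702567 + (13² - 6)*(-16))) = √(-3107796 + 1/(3702567 + (169 - 6)*(-16))) = √(-3107796 + 1/(3702567 + 163*(-16))) = √(-3107796 + 1/(3702567 - 2608)) = √(-3107796 + 1/3699959) = √(-11498717780363/3699959) = I*√42544784339914105117/3699959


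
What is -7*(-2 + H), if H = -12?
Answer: 98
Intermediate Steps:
-7*(-2 + H) = -7*(-2 - 12) = -7*(-14) = 98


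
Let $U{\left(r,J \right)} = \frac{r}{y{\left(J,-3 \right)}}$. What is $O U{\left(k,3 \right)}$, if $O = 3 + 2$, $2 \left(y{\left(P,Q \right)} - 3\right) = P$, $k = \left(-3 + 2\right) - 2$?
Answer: $- \frac{10}{3} \approx -3.3333$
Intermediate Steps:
$k = -3$ ($k = -1 - 2 = -3$)
$y{\left(P,Q \right)} = 3 + \frac{P}{2}$
$U{\left(r,J \right)} = \frac{r}{3 + \frac{J}{2}}$
$O = 5$
$O U{\left(k,3 \right)} = 5 \cdot 2 \left(-3\right) \frac{1}{6 + 3} = 5 \cdot 2 \left(-3\right) \frac{1}{9} = 5 \left(- \frac{2}{3}\right) = - \frac{10}{3}$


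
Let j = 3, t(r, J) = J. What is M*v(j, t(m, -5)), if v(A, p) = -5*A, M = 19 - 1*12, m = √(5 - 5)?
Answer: -105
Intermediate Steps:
m = 0 (m = √0 = 0)
M = 7 (M = 19 - 12 = 7)
M*v(j, t(m, -5)) = 7*(-5*3) = 7*(-15) = -105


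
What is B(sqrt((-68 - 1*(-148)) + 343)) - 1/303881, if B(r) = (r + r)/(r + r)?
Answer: 303880/303881 ≈ 1.0000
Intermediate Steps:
B(r) = 1 (B(r) = (2*r)/((2*r)) = (2*r)*(1/(2*r)) = 1)
B(sqrt((-68 - 1*(-148)) + 343)) - 1/303881 = 1 - 1/303881 = 303880/303881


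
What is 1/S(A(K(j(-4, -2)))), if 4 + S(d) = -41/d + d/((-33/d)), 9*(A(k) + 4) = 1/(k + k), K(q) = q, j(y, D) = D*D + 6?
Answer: 768754800/4443981841 ≈ 0.17299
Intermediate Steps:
j(y, D) = 6 + D² (j(y, D) = D² + 6 = 6 + D²)
A(k) = -4 + 1/(18*k) (A(k) = -4 + 1/(9*(k + k)) = -4 + 1/(9*((2*k))) = -4 + (1/(2*k))/9 = -4 + 1/(18*k))
S(d) = -4 - 41/d - d²/33 (S(d) = -4 + (-41/d + d/((-33/d))) = -4 + (-41/d + d*(-d/33)) = -4 + (-41/d - d²/33) = -4 - 41/d - d²/33)
1/S(A(K(j(-4, -2)))) = 1/(-4 - 41/(-4 + 1/(18*(6 + (-2)²))) - (-4 + 1/(18*(6 + (-2)²)))²/33) = 1/(-4 - 41/(-4 + 1/(18*(6 + 4))) - (-4 + 1/(18*(6 + 4)))²/33) = 1/(-4 - 41/(-4 + (1/18)/10) - (-4 + (1/18)/10)²/33) = 1/(-4 - 41/(-4 + (1/18)*(⅒)) - (-4 + (1/18)*(⅒))²/33) = 1/(-4 - 41/(-4 + 1/180) - (-4 + 1/180)²/33) = 1/(-4 - 41/(-719/180) - (-719/180)²/33) = 1/(-4 - 41*(-180/719) - 1/33*516961/32400) = 1/(-4 + 7380/719 - 516961/1069200) = 1/(4443981841/768754800) = 768754800/4443981841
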